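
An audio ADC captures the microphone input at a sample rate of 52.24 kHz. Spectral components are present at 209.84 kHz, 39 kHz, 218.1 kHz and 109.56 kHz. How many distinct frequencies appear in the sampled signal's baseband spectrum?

fs/2 = 26.12 kHz.
209.84 kHz mod fs = 0.88 kHz.
0.88 kHz ≤ fs/2 = 26.12 kHz, appears at 0.88 kHz.
39 kHz > fs/2 = 26.12 kHz, folds to fs − 39 kHz = 13.24 kHz.
218.1 kHz mod fs = 9.14 kHz.
9.14 kHz ≤ fs/2 = 26.12 kHz, appears at 9.14 kHz.
109.56 kHz mod fs = 5.08 kHz.
5.08 kHz ≤ fs/2 = 26.12 kHz, appears at 5.08 kHz.
Distinct values: {0.88 kHz, 5.08 kHz, 9.14 kHz, 13.24 kHz} → 4.

4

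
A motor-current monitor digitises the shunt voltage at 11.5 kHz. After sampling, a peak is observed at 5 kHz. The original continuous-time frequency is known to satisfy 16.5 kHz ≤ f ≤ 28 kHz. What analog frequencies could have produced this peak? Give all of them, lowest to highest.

16.5 kHz, 18 kHz, 28 kHz

Frequencies that alias to 5 kHz are k·fs ± 5 kHz for integer k ≥ 0.
k=0: 5 kHz.
k=1: 6.5 kHz, 16.5 kHz.
k=2: 18 kHz, 28 kHz.
k=3: 29.5 kHz, 39.5 kHz.
Within [16.5 kHz, 28 kHz]: 16.5 kHz, 18 kHz, 28 kHz.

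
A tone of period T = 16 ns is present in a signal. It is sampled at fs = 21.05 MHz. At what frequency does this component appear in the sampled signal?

0.65 MHz

T = 16 ns → f = 1/T = 62.5 MHz.
62.5 MHz mod fs = 20.4 MHz.
20.4 MHz > fs/2 = 10.525 MHz, folds to fs − 20.4 MHz = 0.65 MHz.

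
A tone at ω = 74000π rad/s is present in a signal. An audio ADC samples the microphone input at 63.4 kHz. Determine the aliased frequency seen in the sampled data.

ω = 74000π rad/s → f = ω/(2π) = 37000 Hz = 37 kHz.
37 kHz > fs/2 = 31.7 kHz, folds to fs − 37 kHz = 26.4 kHz.

26.4 kHz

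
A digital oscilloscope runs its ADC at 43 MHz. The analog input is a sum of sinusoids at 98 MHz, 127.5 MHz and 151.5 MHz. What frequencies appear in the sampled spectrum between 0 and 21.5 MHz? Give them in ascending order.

1.5 MHz, 12 MHz, 20.5 MHz

fs/2 = 21.5 MHz.
98 MHz mod fs = 12 MHz.
12 MHz ≤ fs/2 = 21.5 MHz, appears at 12 MHz.
127.5 MHz mod fs = 41.5 MHz.
41.5 MHz > fs/2 = 21.5 MHz, folds to fs − 41.5 MHz = 1.5 MHz.
151.5 MHz mod fs = 22.5 MHz.
22.5 MHz > fs/2 = 21.5 MHz, folds to fs − 22.5 MHz = 20.5 MHz.
Distinct values: {1.5 MHz, 12 MHz, 20.5 MHz}.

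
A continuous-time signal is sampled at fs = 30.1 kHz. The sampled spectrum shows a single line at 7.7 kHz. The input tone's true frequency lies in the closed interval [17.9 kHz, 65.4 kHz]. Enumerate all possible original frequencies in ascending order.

22.4 kHz, 37.8 kHz, 52.5 kHz

Frequencies that alias to 7.7 kHz are k·fs ± 7.7 kHz for integer k ≥ 0.
k=0: 7.7 kHz.
k=1: 22.4 kHz, 37.8 kHz.
k=2: 52.5 kHz, 67.9 kHz.
k=3: 82.6 kHz, 98 kHz.
Within [17.9 kHz, 65.4 kHz]: 22.4 kHz, 37.8 kHz, 52.5 kHz.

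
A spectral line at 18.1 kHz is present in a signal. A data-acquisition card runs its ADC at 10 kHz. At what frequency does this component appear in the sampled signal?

1.9 kHz

18.1 kHz mod fs = 8.1 kHz.
8.1 kHz > fs/2 = 5 kHz, folds to fs − 8.1 kHz = 1.9 kHz.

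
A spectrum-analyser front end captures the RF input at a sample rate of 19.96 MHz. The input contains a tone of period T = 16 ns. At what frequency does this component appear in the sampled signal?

T = 16 ns → f = 1/T = 62.5 MHz.
62.5 MHz mod fs = 2.62 MHz.
2.62 MHz ≤ fs/2 = 9.98 MHz, appears at 2.62 MHz.

2.62 MHz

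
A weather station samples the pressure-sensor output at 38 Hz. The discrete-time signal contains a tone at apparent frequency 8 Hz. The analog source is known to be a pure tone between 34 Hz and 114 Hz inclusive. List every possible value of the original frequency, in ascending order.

Frequencies that alias to 8 Hz are k·fs ± 8 Hz for integer k ≥ 0.
k=0: 8 Hz.
k=1: 30 Hz, 46 Hz.
k=2: 68 Hz, 84 Hz.
k=3: 106 Hz, 122 Hz.
k=4: 144 Hz, 160 Hz.
Within [34 Hz, 114 Hz]: 46 Hz, 68 Hz, 84 Hz, 106 Hz.

46 Hz, 68 Hz, 84 Hz, 106 Hz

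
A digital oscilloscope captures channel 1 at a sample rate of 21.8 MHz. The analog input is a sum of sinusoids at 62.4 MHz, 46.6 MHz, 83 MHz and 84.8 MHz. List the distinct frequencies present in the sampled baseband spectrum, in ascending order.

fs/2 = 10.9 MHz.
62.4 MHz mod fs = 18.8 MHz.
18.8 MHz > fs/2 = 10.9 MHz, folds to fs − 18.8 MHz = 3 MHz.
46.6 MHz mod fs = 3 MHz.
3 MHz ≤ fs/2 = 10.9 MHz, appears at 3 MHz.
83 MHz mod fs = 17.6 MHz.
17.6 MHz > fs/2 = 10.9 MHz, folds to fs − 17.6 MHz = 4.2 MHz.
84.8 MHz mod fs = 19.4 MHz.
19.4 MHz > fs/2 = 10.9 MHz, folds to fs − 19.4 MHz = 2.4 MHz.
Distinct values: {2.4 MHz, 3 MHz, 4.2 MHz}.

2.4 MHz, 3 MHz, 4.2 MHz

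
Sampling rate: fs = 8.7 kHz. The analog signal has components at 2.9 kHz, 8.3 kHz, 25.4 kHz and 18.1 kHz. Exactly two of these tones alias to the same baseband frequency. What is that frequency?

fs/2 = 4.35 kHz.
2.9 kHz ≤ fs/2 = 4.35 kHz, passes unchanged.
8.3 kHz > fs/2 = 4.35 kHz, folds to fs − 8.3 kHz = 0.4 kHz.
25.4 kHz mod fs = 8 kHz.
8 kHz > fs/2 = 4.35 kHz, folds to fs − 8 kHz = 0.7 kHz.
18.1 kHz mod fs = 0.7 kHz.
0.7 kHz ≤ fs/2 = 4.35 kHz, appears at 0.7 kHz.
18.1 kHz and 25.4 kHz both map to 0.7 kHz.

0.7 kHz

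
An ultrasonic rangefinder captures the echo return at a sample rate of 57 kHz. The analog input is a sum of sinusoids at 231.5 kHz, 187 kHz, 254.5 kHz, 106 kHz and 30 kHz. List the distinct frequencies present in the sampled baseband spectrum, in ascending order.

fs/2 = 28.5 kHz.
231.5 kHz mod fs = 3.5 kHz.
3.5 kHz ≤ fs/2 = 28.5 kHz, appears at 3.5 kHz.
187 kHz mod fs = 16 kHz.
16 kHz ≤ fs/2 = 28.5 kHz, appears at 16 kHz.
254.5 kHz mod fs = 26.5 kHz.
26.5 kHz ≤ fs/2 = 28.5 kHz, appears at 26.5 kHz.
106 kHz mod fs = 49 kHz.
49 kHz > fs/2 = 28.5 kHz, folds to fs − 49 kHz = 8 kHz.
30 kHz > fs/2 = 28.5 kHz, folds to fs − 30 kHz = 27 kHz.
Distinct values: {3.5 kHz, 8 kHz, 16 kHz, 26.5 kHz, 27 kHz}.

3.5 kHz, 8 kHz, 16 kHz, 26.5 kHz, 27 kHz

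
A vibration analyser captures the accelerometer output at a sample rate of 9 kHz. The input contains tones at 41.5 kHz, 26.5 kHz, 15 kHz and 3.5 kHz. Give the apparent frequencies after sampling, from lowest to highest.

fs/2 = 4.5 kHz.
41.5 kHz mod fs = 5.5 kHz.
5.5 kHz > fs/2 = 4.5 kHz, folds to fs − 5.5 kHz = 3.5 kHz.
26.5 kHz mod fs = 8.5 kHz.
8.5 kHz > fs/2 = 4.5 kHz, folds to fs − 8.5 kHz = 0.5 kHz.
15 kHz mod fs = 6 kHz.
6 kHz > fs/2 = 4.5 kHz, folds to fs − 6 kHz = 3 kHz.
3.5 kHz ≤ fs/2 = 4.5 kHz, passes unchanged.
Distinct values: {0.5 kHz, 3 kHz, 3.5 kHz}.

0.5 kHz, 3 kHz, 3.5 kHz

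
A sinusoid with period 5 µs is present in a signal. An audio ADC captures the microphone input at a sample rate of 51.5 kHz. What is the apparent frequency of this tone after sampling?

T = 5 µs → f = 1/T = 200 kHz.
200 kHz mod fs = 45.5 kHz.
45.5 kHz > fs/2 = 25.75 kHz, folds to fs − 45.5 kHz = 6 kHz.

6 kHz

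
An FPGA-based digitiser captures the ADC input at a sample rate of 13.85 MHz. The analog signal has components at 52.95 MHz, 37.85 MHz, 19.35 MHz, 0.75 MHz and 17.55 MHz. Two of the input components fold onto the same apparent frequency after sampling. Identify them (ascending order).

17.55 MHz, 37.85 MHz

fs/2 = 6.925 MHz.
52.95 MHz mod fs = 11.4 MHz.
11.4 MHz > fs/2 = 6.925 MHz, folds to fs − 11.4 MHz = 2.45 MHz.
37.85 MHz mod fs = 10.15 MHz.
10.15 MHz > fs/2 = 6.925 MHz, folds to fs − 10.15 MHz = 3.7 MHz.
19.35 MHz mod fs = 5.5 MHz.
5.5 MHz ≤ fs/2 = 6.925 MHz, appears at 5.5 MHz.
0.75 MHz ≤ fs/2 = 6.925 MHz, passes unchanged.
17.55 MHz mod fs = 3.7 MHz.
3.7 MHz ≤ fs/2 = 6.925 MHz, appears at 3.7 MHz.
17.55 MHz and 37.85 MHz both map to 3.7 MHz.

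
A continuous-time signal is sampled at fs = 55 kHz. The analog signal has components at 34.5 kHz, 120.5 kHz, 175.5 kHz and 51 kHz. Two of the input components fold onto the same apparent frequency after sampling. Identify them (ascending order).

120.5 kHz, 175.5 kHz

fs/2 = 27.5 kHz.
34.5 kHz > fs/2 = 27.5 kHz, folds to fs − 34.5 kHz = 20.5 kHz.
120.5 kHz mod fs = 10.5 kHz.
10.5 kHz ≤ fs/2 = 27.5 kHz, appears at 10.5 kHz.
175.5 kHz mod fs = 10.5 kHz.
10.5 kHz ≤ fs/2 = 27.5 kHz, appears at 10.5 kHz.
51 kHz > fs/2 = 27.5 kHz, folds to fs − 51 kHz = 4 kHz.
120.5 kHz and 175.5 kHz both map to 10.5 kHz.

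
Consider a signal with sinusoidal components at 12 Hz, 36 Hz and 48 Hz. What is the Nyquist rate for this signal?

96 Hz

Highest-frequency component: 48 Hz.
Nyquist rate = 2 × 48 Hz = 96 Hz.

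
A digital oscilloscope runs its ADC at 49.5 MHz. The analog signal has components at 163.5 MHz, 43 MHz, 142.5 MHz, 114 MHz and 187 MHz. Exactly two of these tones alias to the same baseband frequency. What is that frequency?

15 MHz

fs/2 = 24.75 MHz.
163.5 MHz mod fs = 15 MHz.
15 MHz ≤ fs/2 = 24.75 MHz, appears at 15 MHz.
43 MHz > fs/2 = 24.75 MHz, folds to fs − 43 MHz = 6.5 MHz.
142.5 MHz mod fs = 43.5 MHz.
43.5 MHz > fs/2 = 24.75 MHz, folds to fs − 43.5 MHz = 6 MHz.
114 MHz mod fs = 15 MHz.
15 MHz ≤ fs/2 = 24.75 MHz, appears at 15 MHz.
187 MHz mod fs = 38.5 MHz.
38.5 MHz > fs/2 = 24.75 MHz, folds to fs − 38.5 MHz = 11 MHz.
114 MHz and 163.5 MHz both map to 15 MHz.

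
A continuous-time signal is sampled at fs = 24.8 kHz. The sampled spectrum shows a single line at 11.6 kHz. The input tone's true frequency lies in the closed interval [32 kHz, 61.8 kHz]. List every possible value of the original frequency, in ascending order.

Frequencies that alias to 11.6 kHz are k·fs ± 11.6 kHz for integer k ≥ 0.
k=0: 11.6 kHz.
k=1: 13.2 kHz, 36.4 kHz.
k=2: 38 kHz, 61.2 kHz.
k=3: 62.8 kHz, 86 kHz.
Within [32 kHz, 61.8 kHz]: 36.4 kHz, 38 kHz, 61.2 kHz.

36.4 kHz, 38 kHz, 61.2 kHz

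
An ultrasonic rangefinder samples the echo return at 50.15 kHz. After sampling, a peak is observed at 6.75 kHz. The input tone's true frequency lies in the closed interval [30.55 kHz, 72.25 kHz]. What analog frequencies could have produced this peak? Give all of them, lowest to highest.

43.4 kHz, 56.9 kHz

Frequencies that alias to 6.75 kHz are k·fs ± 6.75 kHz for integer k ≥ 0.
k=0: 6.75 kHz.
k=1: 43.4 kHz, 56.9 kHz.
k=2: 93.55 kHz, 107.05 kHz.
Within [30.55 kHz, 72.25 kHz]: 43.4 kHz, 56.9 kHz.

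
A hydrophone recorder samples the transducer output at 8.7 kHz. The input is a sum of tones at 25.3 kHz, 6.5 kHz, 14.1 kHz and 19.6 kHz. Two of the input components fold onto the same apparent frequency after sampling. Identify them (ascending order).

6.5 kHz, 19.6 kHz

fs/2 = 4.35 kHz.
25.3 kHz mod fs = 7.9 kHz.
7.9 kHz > fs/2 = 4.35 kHz, folds to fs − 7.9 kHz = 0.8 kHz.
6.5 kHz > fs/2 = 4.35 kHz, folds to fs − 6.5 kHz = 2.2 kHz.
14.1 kHz mod fs = 5.4 kHz.
5.4 kHz > fs/2 = 4.35 kHz, folds to fs − 5.4 kHz = 3.3 kHz.
19.6 kHz mod fs = 2.2 kHz.
2.2 kHz ≤ fs/2 = 4.35 kHz, appears at 2.2 kHz.
6.5 kHz and 19.6 kHz both map to 2.2 kHz.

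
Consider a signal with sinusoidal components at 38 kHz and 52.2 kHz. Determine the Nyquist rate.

104.4 kHz

Highest-frequency component: 52.2 kHz.
Nyquist rate = 2 × 52.2 kHz = 104.4 kHz.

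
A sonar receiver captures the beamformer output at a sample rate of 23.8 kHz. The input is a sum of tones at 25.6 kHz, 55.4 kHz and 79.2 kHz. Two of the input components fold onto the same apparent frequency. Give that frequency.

fs/2 = 11.9 kHz.
25.6 kHz mod fs = 1.8 kHz.
1.8 kHz ≤ fs/2 = 11.9 kHz, appears at 1.8 kHz.
55.4 kHz mod fs = 7.8 kHz.
7.8 kHz ≤ fs/2 = 11.9 kHz, appears at 7.8 kHz.
79.2 kHz mod fs = 7.8 kHz.
7.8 kHz ≤ fs/2 = 11.9 kHz, appears at 7.8 kHz.
55.4 kHz and 79.2 kHz both map to 7.8 kHz.

7.8 kHz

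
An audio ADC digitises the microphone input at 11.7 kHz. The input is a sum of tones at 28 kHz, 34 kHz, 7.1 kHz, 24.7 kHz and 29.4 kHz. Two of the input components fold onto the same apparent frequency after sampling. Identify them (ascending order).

fs/2 = 5.85 kHz.
28 kHz mod fs = 4.6 kHz.
4.6 kHz ≤ fs/2 = 5.85 kHz, appears at 4.6 kHz.
34 kHz mod fs = 10.6 kHz.
10.6 kHz > fs/2 = 5.85 kHz, folds to fs − 10.6 kHz = 1.1 kHz.
7.1 kHz > fs/2 = 5.85 kHz, folds to fs − 7.1 kHz = 4.6 kHz.
24.7 kHz mod fs = 1.3 kHz.
1.3 kHz ≤ fs/2 = 5.85 kHz, appears at 1.3 kHz.
29.4 kHz mod fs = 6 kHz.
6 kHz > fs/2 = 5.85 kHz, folds to fs − 6 kHz = 5.7 kHz.
7.1 kHz and 28 kHz both map to 4.6 kHz.

7.1 kHz, 28 kHz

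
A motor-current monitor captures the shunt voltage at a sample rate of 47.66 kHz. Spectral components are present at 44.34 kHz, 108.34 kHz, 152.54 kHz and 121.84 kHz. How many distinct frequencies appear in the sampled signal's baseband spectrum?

fs/2 = 23.83 kHz.
44.34 kHz > fs/2 = 23.83 kHz, folds to fs − 44.34 kHz = 3.32 kHz.
108.34 kHz mod fs = 13.02 kHz.
13.02 kHz ≤ fs/2 = 23.83 kHz, appears at 13.02 kHz.
152.54 kHz mod fs = 9.56 kHz.
9.56 kHz ≤ fs/2 = 23.83 kHz, appears at 9.56 kHz.
121.84 kHz mod fs = 26.52 kHz.
26.52 kHz > fs/2 = 23.83 kHz, folds to fs − 26.52 kHz = 21.14 kHz.
Distinct values: {3.32 kHz, 9.56 kHz, 13.02 kHz, 21.14 kHz} → 4.

4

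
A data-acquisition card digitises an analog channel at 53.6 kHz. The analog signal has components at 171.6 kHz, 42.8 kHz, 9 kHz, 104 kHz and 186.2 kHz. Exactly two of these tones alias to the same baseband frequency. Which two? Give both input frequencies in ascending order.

fs/2 = 26.8 kHz.
171.6 kHz mod fs = 10.8 kHz.
10.8 kHz ≤ fs/2 = 26.8 kHz, appears at 10.8 kHz.
42.8 kHz > fs/2 = 26.8 kHz, folds to fs − 42.8 kHz = 10.8 kHz.
9 kHz ≤ fs/2 = 26.8 kHz, passes unchanged.
104 kHz mod fs = 50.4 kHz.
50.4 kHz > fs/2 = 26.8 kHz, folds to fs − 50.4 kHz = 3.2 kHz.
186.2 kHz mod fs = 25.4 kHz.
25.4 kHz ≤ fs/2 = 26.8 kHz, appears at 25.4 kHz.
42.8 kHz and 171.6 kHz both map to 10.8 kHz.

42.8 kHz, 171.6 kHz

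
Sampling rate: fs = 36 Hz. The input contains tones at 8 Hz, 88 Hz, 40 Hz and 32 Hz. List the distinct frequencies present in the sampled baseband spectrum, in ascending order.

4 Hz, 8 Hz, 16 Hz

fs/2 = 18 Hz.
8 Hz ≤ fs/2 = 18 Hz, passes unchanged.
88 Hz mod fs = 16 Hz.
16 Hz ≤ fs/2 = 18 Hz, appears at 16 Hz.
40 Hz mod fs = 4 Hz.
4 Hz ≤ fs/2 = 18 Hz, appears at 4 Hz.
32 Hz > fs/2 = 18 Hz, folds to fs − 32 Hz = 4 Hz.
Distinct values: {4 Hz, 8 Hz, 16 Hz}.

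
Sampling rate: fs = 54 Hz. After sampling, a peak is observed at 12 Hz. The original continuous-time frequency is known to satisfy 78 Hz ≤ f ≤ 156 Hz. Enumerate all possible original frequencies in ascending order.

Frequencies that alias to 12 Hz are k·fs ± 12 Hz for integer k ≥ 0.
k=0: 12 Hz.
k=1: 42 Hz, 66 Hz.
k=2: 96 Hz, 120 Hz.
k=3: 150 Hz, 174 Hz.
k=4: 204 Hz, 228 Hz.
Within [78 Hz, 156 Hz]: 96 Hz, 120 Hz, 150 Hz.

96 Hz, 120 Hz, 150 Hz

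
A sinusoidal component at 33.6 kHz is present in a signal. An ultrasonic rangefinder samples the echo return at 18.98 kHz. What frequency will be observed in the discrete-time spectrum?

33.6 kHz mod fs = 14.62 kHz.
14.62 kHz > fs/2 = 9.49 kHz, folds to fs − 14.62 kHz = 4.36 kHz.

4.36 kHz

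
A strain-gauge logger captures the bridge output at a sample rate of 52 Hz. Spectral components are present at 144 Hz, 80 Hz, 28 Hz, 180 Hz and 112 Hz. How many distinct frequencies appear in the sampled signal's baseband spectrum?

fs/2 = 26 Hz.
144 Hz mod fs = 40 Hz.
40 Hz > fs/2 = 26 Hz, folds to fs − 40 Hz = 12 Hz.
80 Hz mod fs = 28 Hz.
28 Hz > fs/2 = 26 Hz, folds to fs − 28 Hz = 24 Hz.
28 Hz > fs/2 = 26 Hz, folds to fs − 28 Hz = 24 Hz.
180 Hz mod fs = 24 Hz.
24 Hz ≤ fs/2 = 26 Hz, appears at 24 Hz.
112 Hz mod fs = 8 Hz.
8 Hz ≤ fs/2 = 26 Hz, appears at 8 Hz.
Distinct values: {8 Hz, 12 Hz, 24 Hz} → 3.

3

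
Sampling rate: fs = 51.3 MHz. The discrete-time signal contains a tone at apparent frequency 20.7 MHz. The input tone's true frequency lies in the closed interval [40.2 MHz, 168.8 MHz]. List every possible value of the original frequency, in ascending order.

72 MHz, 81.9 MHz, 123.3 MHz, 133.2 MHz

Frequencies that alias to 20.7 MHz are k·fs ± 20.7 MHz for integer k ≥ 0.
k=0: 20.7 MHz.
k=1: 30.6 MHz, 72 MHz.
k=2: 81.9 MHz, 123.3 MHz.
k=3: 133.2 MHz, 174.6 MHz.
k=4: 184.5 MHz, 225.9 MHz.
Within [40.2 MHz, 168.8 MHz]: 72 MHz, 81.9 MHz, 123.3 MHz, 133.2 MHz.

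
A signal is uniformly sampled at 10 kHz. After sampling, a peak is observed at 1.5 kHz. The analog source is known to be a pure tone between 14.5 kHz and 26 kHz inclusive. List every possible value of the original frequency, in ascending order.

18.5 kHz, 21.5 kHz

Frequencies that alias to 1.5 kHz are k·fs ± 1.5 kHz for integer k ≥ 0.
k=0: 1.5 kHz.
k=1: 8.5 kHz, 11.5 kHz.
k=2: 18.5 kHz, 21.5 kHz.
k=3: 28.5 kHz, 31.5 kHz.
Within [14.5 kHz, 26 kHz]: 18.5 kHz, 21.5 kHz.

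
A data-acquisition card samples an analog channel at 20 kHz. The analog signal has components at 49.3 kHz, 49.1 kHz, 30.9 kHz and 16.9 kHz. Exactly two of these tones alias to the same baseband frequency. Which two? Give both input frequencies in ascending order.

fs/2 = 10 kHz.
49.3 kHz mod fs = 9.3 kHz.
9.3 kHz ≤ fs/2 = 10 kHz, appears at 9.3 kHz.
49.1 kHz mod fs = 9.1 kHz.
9.1 kHz ≤ fs/2 = 10 kHz, appears at 9.1 kHz.
30.9 kHz mod fs = 10.9 kHz.
10.9 kHz > fs/2 = 10 kHz, folds to fs − 10.9 kHz = 9.1 kHz.
16.9 kHz > fs/2 = 10 kHz, folds to fs − 16.9 kHz = 3.1 kHz.
30.9 kHz and 49.1 kHz both map to 9.1 kHz.

30.9 kHz, 49.1 kHz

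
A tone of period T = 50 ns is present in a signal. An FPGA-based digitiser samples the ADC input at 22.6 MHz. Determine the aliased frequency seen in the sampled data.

T = 50 ns → f = 1/T = 20 MHz.
20 MHz > fs/2 = 11.3 MHz, folds to fs − 20 MHz = 2.6 MHz.

2.6 MHz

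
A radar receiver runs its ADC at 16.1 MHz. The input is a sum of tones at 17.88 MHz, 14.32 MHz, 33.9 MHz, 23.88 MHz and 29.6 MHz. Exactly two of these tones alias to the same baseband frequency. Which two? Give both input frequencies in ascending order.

14.32 MHz, 17.88 MHz

fs/2 = 8.05 MHz.
17.88 MHz mod fs = 1.78 MHz.
1.78 MHz ≤ fs/2 = 8.05 MHz, appears at 1.78 MHz.
14.32 MHz > fs/2 = 8.05 MHz, folds to fs − 14.32 MHz = 1.78 MHz.
33.9 MHz mod fs = 1.7 MHz.
1.7 MHz ≤ fs/2 = 8.05 MHz, appears at 1.7 MHz.
23.88 MHz mod fs = 7.78 MHz.
7.78 MHz ≤ fs/2 = 8.05 MHz, appears at 7.78 MHz.
29.6 MHz mod fs = 13.5 MHz.
13.5 MHz > fs/2 = 8.05 MHz, folds to fs − 13.5 MHz = 2.6 MHz.
14.32 MHz and 17.88 MHz both map to 1.78 MHz.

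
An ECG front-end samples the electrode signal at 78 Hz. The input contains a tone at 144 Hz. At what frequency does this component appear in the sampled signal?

144 Hz mod fs = 66 Hz.
66 Hz > fs/2 = 39 Hz, folds to fs − 66 Hz = 12 Hz.

12 Hz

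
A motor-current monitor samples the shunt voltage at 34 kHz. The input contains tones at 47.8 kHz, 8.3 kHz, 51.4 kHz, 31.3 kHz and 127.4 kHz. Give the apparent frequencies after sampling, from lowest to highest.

fs/2 = 17 kHz.
47.8 kHz mod fs = 13.8 kHz.
13.8 kHz ≤ fs/2 = 17 kHz, appears at 13.8 kHz.
8.3 kHz ≤ fs/2 = 17 kHz, passes unchanged.
51.4 kHz mod fs = 17.4 kHz.
17.4 kHz > fs/2 = 17 kHz, folds to fs − 17.4 kHz = 16.6 kHz.
31.3 kHz > fs/2 = 17 kHz, folds to fs − 31.3 kHz = 2.7 kHz.
127.4 kHz mod fs = 25.4 kHz.
25.4 kHz > fs/2 = 17 kHz, folds to fs − 25.4 kHz = 8.6 kHz.
Distinct values: {2.7 kHz, 8.3 kHz, 8.6 kHz, 13.8 kHz, 16.6 kHz}.

2.7 kHz, 8.3 kHz, 8.6 kHz, 13.8 kHz, 16.6 kHz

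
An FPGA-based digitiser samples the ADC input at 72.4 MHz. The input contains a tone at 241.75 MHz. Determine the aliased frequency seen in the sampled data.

241.75 MHz mod fs = 24.55 MHz.
24.55 MHz ≤ fs/2 = 36.2 MHz, appears at 24.55 MHz.

24.55 MHz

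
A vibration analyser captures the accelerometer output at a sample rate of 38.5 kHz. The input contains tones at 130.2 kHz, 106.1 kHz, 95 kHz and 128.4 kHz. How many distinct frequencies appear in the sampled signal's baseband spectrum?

4

fs/2 = 19.25 kHz.
130.2 kHz mod fs = 14.7 kHz.
14.7 kHz ≤ fs/2 = 19.25 kHz, appears at 14.7 kHz.
106.1 kHz mod fs = 29.1 kHz.
29.1 kHz > fs/2 = 19.25 kHz, folds to fs − 29.1 kHz = 9.4 kHz.
95 kHz mod fs = 18 kHz.
18 kHz ≤ fs/2 = 19.25 kHz, appears at 18 kHz.
128.4 kHz mod fs = 12.9 kHz.
12.9 kHz ≤ fs/2 = 19.25 kHz, appears at 12.9 kHz.
Distinct values: {9.4 kHz, 12.9 kHz, 14.7 kHz, 18 kHz} → 4.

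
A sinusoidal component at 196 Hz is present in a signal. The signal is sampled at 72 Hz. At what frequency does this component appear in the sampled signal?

20 Hz

196 Hz mod fs = 52 Hz.
52 Hz > fs/2 = 36 Hz, folds to fs − 52 Hz = 20 Hz.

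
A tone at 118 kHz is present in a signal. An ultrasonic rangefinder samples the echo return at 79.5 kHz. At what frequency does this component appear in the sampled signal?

118 kHz mod fs = 38.5 kHz.
38.5 kHz ≤ fs/2 = 39.75 kHz, appears at 38.5 kHz.

38.5 kHz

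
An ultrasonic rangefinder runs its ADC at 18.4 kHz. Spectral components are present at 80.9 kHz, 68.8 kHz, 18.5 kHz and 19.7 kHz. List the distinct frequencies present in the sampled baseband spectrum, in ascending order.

0.1 kHz, 1.3 kHz, 4.8 kHz, 7.3 kHz

fs/2 = 9.2 kHz.
80.9 kHz mod fs = 7.3 kHz.
7.3 kHz ≤ fs/2 = 9.2 kHz, appears at 7.3 kHz.
68.8 kHz mod fs = 13.6 kHz.
13.6 kHz > fs/2 = 9.2 kHz, folds to fs − 13.6 kHz = 4.8 kHz.
18.5 kHz mod fs = 0.1 kHz.
0.1 kHz ≤ fs/2 = 9.2 kHz, appears at 0.1 kHz.
19.7 kHz mod fs = 1.3 kHz.
1.3 kHz ≤ fs/2 = 9.2 kHz, appears at 1.3 kHz.
Distinct values: {0.1 kHz, 1.3 kHz, 4.8 kHz, 7.3 kHz}.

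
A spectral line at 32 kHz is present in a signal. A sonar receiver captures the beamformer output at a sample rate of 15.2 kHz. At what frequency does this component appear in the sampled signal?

1.6 kHz

32 kHz mod fs = 1.6 kHz.
1.6 kHz ≤ fs/2 = 7.6 kHz, appears at 1.6 kHz.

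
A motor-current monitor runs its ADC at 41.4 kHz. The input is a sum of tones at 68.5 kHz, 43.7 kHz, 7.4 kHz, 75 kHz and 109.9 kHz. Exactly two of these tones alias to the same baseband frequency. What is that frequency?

fs/2 = 20.7 kHz.
68.5 kHz mod fs = 27.1 kHz.
27.1 kHz > fs/2 = 20.7 kHz, folds to fs − 27.1 kHz = 14.3 kHz.
43.7 kHz mod fs = 2.3 kHz.
2.3 kHz ≤ fs/2 = 20.7 kHz, appears at 2.3 kHz.
7.4 kHz ≤ fs/2 = 20.7 kHz, passes unchanged.
75 kHz mod fs = 33.6 kHz.
33.6 kHz > fs/2 = 20.7 kHz, folds to fs − 33.6 kHz = 7.8 kHz.
109.9 kHz mod fs = 27.1 kHz.
27.1 kHz > fs/2 = 20.7 kHz, folds to fs − 27.1 kHz = 14.3 kHz.
68.5 kHz and 109.9 kHz both map to 14.3 kHz.

14.3 kHz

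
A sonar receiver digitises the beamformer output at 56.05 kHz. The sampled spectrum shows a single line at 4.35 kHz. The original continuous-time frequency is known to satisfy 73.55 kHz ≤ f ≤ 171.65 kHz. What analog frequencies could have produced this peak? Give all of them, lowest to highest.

107.75 kHz, 116.45 kHz, 163.8 kHz

Frequencies that alias to 4.35 kHz are k·fs ± 4.35 kHz for integer k ≥ 0.
k=0: 4.35 kHz.
k=1: 51.7 kHz, 60.4 kHz.
k=2: 107.75 kHz, 116.45 kHz.
k=3: 163.8 kHz, 172.5 kHz.
k=4: 219.85 kHz, 228.55 kHz.
Within [73.55 kHz, 171.65 kHz]: 107.75 kHz, 116.45 kHz, 163.8 kHz.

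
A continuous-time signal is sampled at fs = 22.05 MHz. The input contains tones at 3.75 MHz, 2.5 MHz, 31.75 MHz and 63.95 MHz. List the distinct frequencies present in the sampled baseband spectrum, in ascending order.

2.2 MHz, 2.5 MHz, 3.75 MHz, 9.7 MHz

fs/2 = 11.025 MHz.
3.75 MHz ≤ fs/2 = 11.025 MHz, passes unchanged.
2.5 MHz ≤ fs/2 = 11.025 MHz, passes unchanged.
31.75 MHz mod fs = 9.7 MHz.
9.7 MHz ≤ fs/2 = 11.025 MHz, appears at 9.7 MHz.
63.95 MHz mod fs = 19.85 MHz.
19.85 MHz > fs/2 = 11.025 MHz, folds to fs − 19.85 MHz = 2.2 MHz.
Distinct values: {2.2 MHz, 2.5 MHz, 3.75 MHz, 9.7 MHz}.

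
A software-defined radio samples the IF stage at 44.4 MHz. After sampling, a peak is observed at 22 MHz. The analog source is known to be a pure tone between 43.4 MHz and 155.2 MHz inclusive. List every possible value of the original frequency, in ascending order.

Frequencies that alias to 22 MHz are k·fs ± 22 MHz for integer k ≥ 0.
k=0: 22 MHz.
k=1: 22.4 MHz, 66.4 MHz.
k=2: 66.8 MHz, 110.8 MHz.
k=3: 111.2 MHz, 155.2 MHz.
k=4: 155.6 MHz, 199.6 MHz.
Within [43.4 MHz, 155.2 MHz]: 66.4 MHz, 66.8 MHz, 110.8 MHz, 111.2 MHz, 155.2 MHz.

66.4 MHz, 66.8 MHz, 110.8 MHz, 111.2 MHz, 155.2 MHz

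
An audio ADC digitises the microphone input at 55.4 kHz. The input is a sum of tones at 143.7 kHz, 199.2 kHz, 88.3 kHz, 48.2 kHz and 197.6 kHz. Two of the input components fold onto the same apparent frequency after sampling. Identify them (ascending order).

fs/2 = 27.7 kHz.
143.7 kHz mod fs = 32.9 kHz.
32.9 kHz > fs/2 = 27.7 kHz, folds to fs − 32.9 kHz = 22.5 kHz.
199.2 kHz mod fs = 33 kHz.
33 kHz > fs/2 = 27.7 kHz, folds to fs − 33 kHz = 22.4 kHz.
88.3 kHz mod fs = 32.9 kHz.
32.9 kHz > fs/2 = 27.7 kHz, folds to fs − 32.9 kHz = 22.5 kHz.
48.2 kHz > fs/2 = 27.7 kHz, folds to fs − 48.2 kHz = 7.2 kHz.
197.6 kHz mod fs = 31.4 kHz.
31.4 kHz > fs/2 = 27.7 kHz, folds to fs − 31.4 kHz = 24 kHz.
88.3 kHz and 143.7 kHz both map to 22.5 kHz.

88.3 kHz, 143.7 kHz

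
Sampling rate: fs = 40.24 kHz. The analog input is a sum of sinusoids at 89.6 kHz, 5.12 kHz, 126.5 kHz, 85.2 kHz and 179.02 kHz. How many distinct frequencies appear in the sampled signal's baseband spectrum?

5

fs/2 = 20.12 kHz.
89.6 kHz mod fs = 9.12 kHz.
9.12 kHz ≤ fs/2 = 20.12 kHz, appears at 9.12 kHz.
5.12 kHz ≤ fs/2 = 20.12 kHz, passes unchanged.
126.5 kHz mod fs = 5.78 kHz.
5.78 kHz ≤ fs/2 = 20.12 kHz, appears at 5.78 kHz.
85.2 kHz mod fs = 4.72 kHz.
4.72 kHz ≤ fs/2 = 20.12 kHz, appears at 4.72 kHz.
179.02 kHz mod fs = 18.06 kHz.
18.06 kHz ≤ fs/2 = 20.12 kHz, appears at 18.06 kHz.
Distinct values: {4.72 kHz, 5.12 kHz, 5.78 kHz, 9.12 kHz, 18.06 kHz} → 5.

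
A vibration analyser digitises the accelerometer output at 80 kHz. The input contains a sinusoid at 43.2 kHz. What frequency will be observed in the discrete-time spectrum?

36.8 kHz

43.2 kHz > fs/2 = 40 kHz, folds to fs − 43.2 kHz = 36.8 kHz.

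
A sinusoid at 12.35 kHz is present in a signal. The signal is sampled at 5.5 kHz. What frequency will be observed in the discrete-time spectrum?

12.35 kHz mod fs = 1.35 kHz.
1.35 kHz ≤ fs/2 = 2.75 kHz, appears at 1.35 kHz.

1.35 kHz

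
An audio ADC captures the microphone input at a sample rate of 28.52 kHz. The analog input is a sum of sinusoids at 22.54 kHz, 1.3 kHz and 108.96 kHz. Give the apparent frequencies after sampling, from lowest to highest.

fs/2 = 14.26 kHz.
22.54 kHz > fs/2 = 14.26 kHz, folds to fs − 22.54 kHz = 5.98 kHz.
1.3 kHz ≤ fs/2 = 14.26 kHz, passes unchanged.
108.96 kHz mod fs = 23.4 kHz.
23.4 kHz > fs/2 = 14.26 kHz, folds to fs − 23.4 kHz = 5.12 kHz.
Distinct values: {1.3 kHz, 5.12 kHz, 5.98 kHz}.

1.3 kHz, 5.12 kHz, 5.98 kHz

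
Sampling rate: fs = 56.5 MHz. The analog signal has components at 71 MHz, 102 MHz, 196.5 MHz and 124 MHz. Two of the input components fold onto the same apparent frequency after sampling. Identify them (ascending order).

fs/2 = 28.25 MHz.
71 MHz mod fs = 14.5 MHz.
14.5 MHz ≤ fs/2 = 28.25 MHz, appears at 14.5 MHz.
102 MHz mod fs = 45.5 MHz.
45.5 MHz > fs/2 = 28.25 MHz, folds to fs − 45.5 MHz = 11 MHz.
196.5 MHz mod fs = 27 MHz.
27 MHz ≤ fs/2 = 28.25 MHz, appears at 27 MHz.
124 MHz mod fs = 11 MHz.
11 MHz ≤ fs/2 = 28.25 MHz, appears at 11 MHz.
102 MHz and 124 MHz both map to 11 MHz.

102 MHz, 124 MHz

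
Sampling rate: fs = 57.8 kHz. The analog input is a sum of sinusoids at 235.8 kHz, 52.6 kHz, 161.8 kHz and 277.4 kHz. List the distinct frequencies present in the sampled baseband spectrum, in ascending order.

4.6 kHz, 5.2 kHz, 11.6 kHz

fs/2 = 28.9 kHz.
235.8 kHz mod fs = 4.6 kHz.
4.6 kHz ≤ fs/2 = 28.9 kHz, appears at 4.6 kHz.
52.6 kHz > fs/2 = 28.9 kHz, folds to fs − 52.6 kHz = 5.2 kHz.
161.8 kHz mod fs = 46.2 kHz.
46.2 kHz > fs/2 = 28.9 kHz, folds to fs − 46.2 kHz = 11.6 kHz.
277.4 kHz mod fs = 46.2 kHz.
46.2 kHz > fs/2 = 28.9 kHz, folds to fs − 46.2 kHz = 11.6 kHz.
Distinct values: {4.6 kHz, 5.2 kHz, 11.6 kHz}.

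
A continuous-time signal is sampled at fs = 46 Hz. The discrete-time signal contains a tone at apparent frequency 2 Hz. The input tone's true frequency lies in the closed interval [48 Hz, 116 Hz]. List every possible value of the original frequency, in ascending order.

Frequencies that alias to 2 Hz are k·fs ± 2 Hz for integer k ≥ 0.
k=0: 2 Hz.
k=1: 44 Hz, 48 Hz.
k=2: 90 Hz, 94 Hz.
k=3: 136 Hz, 140 Hz.
Within [48 Hz, 116 Hz]: 48 Hz, 90 Hz, 94 Hz.

48 Hz, 90 Hz, 94 Hz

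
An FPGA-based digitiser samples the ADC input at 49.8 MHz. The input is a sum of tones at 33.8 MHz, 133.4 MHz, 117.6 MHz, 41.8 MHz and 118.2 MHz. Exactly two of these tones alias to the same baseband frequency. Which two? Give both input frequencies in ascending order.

33.8 MHz, 133.4 MHz

fs/2 = 24.9 MHz.
33.8 MHz > fs/2 = 24.9 MHz, folds to fs − 33.8 MHz = 16 MHz.
133.4 MHz mod fs = 33.8 MHz.
33.8 MHz > fs/2 = 24.9 MHz, folds to fs − 33.8 MHz = 16 MHz.
117.6 MHz mod fs = 18 MHz.
18 MHz ≤ fs/2 = 24.9 MHz, appears at 18 MHz.
41.8 MHz > fs/2 = 24.9 MHz, folds to fs − 41.8 MHz = 8 MHz.
118.2 MHz mod fs = 18.6 MHz.
18.6 MHz ≤ fs/2 = 24.9 MHz, appears at 18.6 MHz.
33.8 MHz and 133.4 MHz both map to 16 MHz.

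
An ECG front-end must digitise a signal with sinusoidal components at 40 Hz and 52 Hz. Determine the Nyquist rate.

104 Hz

Highest-frequency component: 52 Hz.
Nyquist rate = 2 × 52 Hz = 104 Hz.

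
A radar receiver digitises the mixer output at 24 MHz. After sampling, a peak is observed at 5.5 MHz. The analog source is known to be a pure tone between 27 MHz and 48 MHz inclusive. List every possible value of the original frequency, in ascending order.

Frequencies that alias to 5.5 MHz are k·fs ± 5.5 MHz for integer k ≥ 0.
k=0: 5.5 MHz.
k=1: 18.5 MHz, 29.5 MHz.
k=2: 42.5 MHz, 53.5 MHz.
k=3: 66.5 MHz, 77.5 MHz.
Within [27 MHz, 48 MHz]: 29.5 MHz, 42.5 MHz.

29.5 MHz, 42.5 MHz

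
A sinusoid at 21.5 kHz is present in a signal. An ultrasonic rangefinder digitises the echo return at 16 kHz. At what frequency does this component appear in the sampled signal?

5.5 kHz

21.5 kHz mod fs = 5.5 kHz.
5.5 kHz ≤ fs/2 = 8 kHz, appears at 5.5 kHz.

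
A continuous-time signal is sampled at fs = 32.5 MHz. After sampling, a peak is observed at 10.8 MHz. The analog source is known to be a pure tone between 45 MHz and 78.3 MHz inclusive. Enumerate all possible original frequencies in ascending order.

54.2 MHz, 75.8 MHz

Frequencies that alias to 10.8 MHz are k·fs ± 10.8 MHz for integer k ≥ 0.
k=0: 10.8 MHz.
k=1: 21.7 MHz, 43.3 MHz.
k=2: 54.2 MHz, 75.8 MHz.
k=3: 86.7 MHz, 108.3 MHz.
Within [45 MHz, 78.3 MHz]: 54.2 MHz, 75.8 MHz.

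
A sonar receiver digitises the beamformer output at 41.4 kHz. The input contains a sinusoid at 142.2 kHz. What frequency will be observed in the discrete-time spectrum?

18 kHz

142.2 kHz mod fs = 18 kHz.
18 kHz ≤ fs/2 = 20.7 kHz, appears at 18 kHz.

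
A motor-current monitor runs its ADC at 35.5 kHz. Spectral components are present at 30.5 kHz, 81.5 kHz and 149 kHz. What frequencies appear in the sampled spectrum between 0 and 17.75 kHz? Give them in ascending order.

fs/2 = 17.75 kHz.
30.5 kHz > fs/2 = 17.75 kHz, folds to fs − 30.5 kHz = 5 kHz.
81.5 kHz mod fs = 10.5 kHz.
10.5 kHz ≤ fs/2 = 17.75 kHz, appears at 10.5 kHz.
149 kHz mod fs = 7 kHz.
7 kHz ≤ fs/2 = 17.75 kHz, appears at 7 kHz.
Distinct values: {5 kHz, 7 kHz, 10.5 kHz}.

5 kHz, 7 kHz, 10.5 kHz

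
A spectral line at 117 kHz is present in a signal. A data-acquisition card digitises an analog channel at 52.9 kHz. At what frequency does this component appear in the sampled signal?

117 kHz mod fs = 11.2 kHz.
11.2 kHz ≤ fs/2 = 26.45 kHz, appears at 11.2 kHz.

11.2 kHz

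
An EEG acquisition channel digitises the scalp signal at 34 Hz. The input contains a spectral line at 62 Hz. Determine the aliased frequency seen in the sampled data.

6 Hz

62 Hz mod fs = 28 Hz.
28 Hz > fs/2 = 17 Hz, folds to fs − 28 Hz = 6 Hz.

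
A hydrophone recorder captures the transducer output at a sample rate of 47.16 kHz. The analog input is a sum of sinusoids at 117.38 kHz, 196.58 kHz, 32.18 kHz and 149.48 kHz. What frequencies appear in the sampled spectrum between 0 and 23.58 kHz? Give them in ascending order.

fs/2 = 23.58 kHz.
117.38 kHz mod fs = 23.06 kHz.
23.06 kHz ≤ fs/2 = 23.58 kHz, appears at 23.06 kHz.
196.58 kHz mod fs = 7.94 kHz.
7.94 kHz ≤ fs/2 = 23.58 kHz, appears at 7.94 kHz.
32.18 kHz > fs/2 = 23.58 kHz, folds to fs − 32.18 kHz = 14.98 kHz.
149.48 kHz mod fs = 8 kHz.
8 kHz ≤ fs/2 = 23.58 kHz, appears at 8 kHz.
Distinct values: {7.94 kHz, 8 kHz, 14.98 kHz, 23.06 kHz}.

7.94 kHz, 8 kHz, 14.98 kHz, 23.06 kHz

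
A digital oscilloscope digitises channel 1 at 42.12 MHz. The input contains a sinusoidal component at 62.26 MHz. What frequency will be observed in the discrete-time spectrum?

20.14 MHz

62.26 MHz mod fs = 20.14 MHz.
20.14 MHz ≤ fs/2 = 21.06 MHz, appears at 20.14 MHz.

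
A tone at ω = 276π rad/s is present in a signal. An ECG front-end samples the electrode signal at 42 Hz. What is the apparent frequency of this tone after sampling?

12 Hz

ω = 276π rad/s → f = ω/(2π) = 138 Hz.
138 Hz mod fs = 12 Hz.
12 Hz ≤ fs/2 = 21 Hz, appears at 12 Hz.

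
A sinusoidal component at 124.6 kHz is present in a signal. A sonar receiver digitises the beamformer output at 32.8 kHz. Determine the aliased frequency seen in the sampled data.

124.6 kHz mod fs = 26.2 kHz.
26.2 kHz > fs/2 = 16.4 kHz, folds to fs − 26.2 kHz = 6.6 kHz.

6.6 kHz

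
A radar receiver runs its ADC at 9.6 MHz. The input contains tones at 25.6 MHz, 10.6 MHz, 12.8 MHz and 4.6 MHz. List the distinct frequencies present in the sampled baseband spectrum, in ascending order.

1 MHz, 3.2 MHz, 4.6 MHz

fs/2 = 4.8 MHz.
25.6 MHz mod fs = 6.4 MHz.
6.4 MHz > fs/2 = 4.8 MHz, folds to fs − 6.4 MHz = 3.2 MHz.
10.6 MHz mod fs = 1 MHz.
1 MHz ≤ fs/2 = 4.8 MHz, appears at 1 MHz.
12.8 MHz mod fs = 3.2 MHz.
3.2 MHz ≤ fs/2 = 4.8 MHz, appears at 3.2 MHz.
4.6 MHz ≤ fs/2 = 4.8 MHz, passes unchanged.
Distinct values: {1 MHz, 3.2 MHz, 4.6 MHz}.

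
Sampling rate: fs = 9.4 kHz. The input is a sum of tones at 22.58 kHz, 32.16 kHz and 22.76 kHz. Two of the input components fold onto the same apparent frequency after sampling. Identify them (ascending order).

22.76 kHz, 32.16 kHz

fs/2 = 4.7 kHz.
22.58 kHz mod fs = 3.78 kHz.
3.78 kHz ≤ fs/2 = 4.7 kHz, appears at 3.78 kHz.
32.16 kHz mod fs = 3.96 kHz.
3.96 kHz ≤ fs/2 = 4.7 kHz, appears at 3.96 kHz.
22.76 kHz mod fs = 3.96 kHz.
3.96 kHz ≤ fs/2 = 4.7 kHz, appears at 3.96 kHz.
22.76 kHz and 32.16 kHz both map to 3.96 kHz.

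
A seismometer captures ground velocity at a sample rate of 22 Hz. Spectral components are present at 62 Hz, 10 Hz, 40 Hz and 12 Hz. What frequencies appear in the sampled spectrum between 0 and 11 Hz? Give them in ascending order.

fs/2 = 11 Hz.
62 Hz mod fs = 18 Hz.
18 Hz > fs/2 = 11 Hz, folds to fs − 18 Hz = 4 Hz.
10 Hz ≤ fs/2 = 11 Hz, passes unchanged.
40 Hz mod fs = 18 Hz.
18 Hz > fs/2 = 11 Hz, folds to fs − 18 Hz = 4 Hz.
12 Hz > fs/2 = 11 Hz, folds to fs − 12 Hz = 10 Hz.
Distinct values: {4 Hz, 10 Hz}.

4 Hz, 10 Hz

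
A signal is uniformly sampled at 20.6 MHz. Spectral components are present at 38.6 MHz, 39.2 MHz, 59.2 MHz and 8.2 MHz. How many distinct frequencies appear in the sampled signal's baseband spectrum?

3

fs/2 = 10.3 MHz.
38.6 MHz mod fs = 18 MHz.
18 MHz > fs/2 = 10.3 MHz, folds to fs − 18 MHz = 2.6 MHz.
39.2 MHz mod fs = 18.6 MHz.
18.6 MHz > fs/2 = 10.3 MHz, folds to fs − 18.6 MHz = 2 MHz.
59.2 MHz mod fs = 18 MHz.
18 MHz > fs/2 = 10.3 MHz, folds to fs − 18 MHz = 2.6 MHz.
8.2 MHz ≤ fs/2 = 10.3 MHz, passes unchanged.
Distinct values: {2 MHz, 2.6 MHz, 8.2 MHz} → 3.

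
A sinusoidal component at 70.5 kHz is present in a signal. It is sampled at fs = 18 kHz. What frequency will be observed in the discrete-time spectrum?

1.5 kHz

70.5 kHz mod fs = 16.5 kHz.
16.5 kHz > fs/2 = 9 kHz, folds to fs − 16.5 kHz = 1.5 kHz.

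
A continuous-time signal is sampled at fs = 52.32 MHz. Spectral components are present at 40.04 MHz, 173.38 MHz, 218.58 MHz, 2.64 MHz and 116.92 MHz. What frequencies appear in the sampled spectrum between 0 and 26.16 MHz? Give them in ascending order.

2.64 MHz, 9.3 MHz, 12.28 MHz, 16.42 MHz

fs/2 = 26.16 MHz.
40.04 MHz > fs/2 = 26.16 MHz, folds to fs − 40.04 MHz = 12.28 MHz.
173.38 MHz mod fs = 16.42 MHz.
16.42 MHz ≤ fs/2 = 26.16 MHz, appears at 16.42 MHz.
218.58 MHz mod fs = 9.3 MHz.
9.3 MHz ≤ fs/2 = 26.16 MHz, appears at 9.3 MHz.
2.64 MHz ≤ fs/2 = 26.16 MHz, passes unchanged.
116.92 MHz mod fs = 12.28 MHz.
12.28 MHz ≤ fs/2 = 26.16 MHz, appears at 12.28 MHz.
Distinct values: {2.64 MHz, 9.3 MHz, 12.28 MHz, 16.42 MHz}.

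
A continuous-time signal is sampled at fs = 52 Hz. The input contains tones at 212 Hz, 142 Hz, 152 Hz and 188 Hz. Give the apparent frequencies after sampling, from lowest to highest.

4 Hz, 14 Hz, 20 Hz

fs/2 = 26 Hz.
212 Hz mod fs = 4 Hz.
4 Hz ≤ fs/2 = 26 Hz, appears at 4 Hz.
142 Hz mod fs = 38 Hz.
38 Hz > fs/2 = 26 Hz, folds to fs − 38 Hz = 14 Hz.
152 Hz mod fs = 48 Hz.
48 Hz > fs/2 = 26 Hz, folds to fs − 48 Hz = 4 Hz.
188 Hz mod fs = 32 Hz.
32 Hz > fs/2 = 26 Hz, folds to fs − 32 Hz = 20 Hz.
Distinct values: {4 Hz, 14 Hz, 20 Hz}.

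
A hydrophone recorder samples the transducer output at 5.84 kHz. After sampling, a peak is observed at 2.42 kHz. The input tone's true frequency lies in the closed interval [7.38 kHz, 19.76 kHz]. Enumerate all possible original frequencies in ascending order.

8.26 kHz, 9.26 kHz, 14.1 kHz, 15.1 kHz

Frequencies that alias to 2.42 kHz are k·fs ± 2.42 kHz for integer k ≥ 0.
k=0: 2.42 kHz.
k=1: 3.42 kHz, 8.26 kHz.
k=2: 9.26 kHz, 14.1 kHz.
k=3: 15.1 kHz, 19.94 kHz.
k=4: 20.94 kHz, 25.78 kHz.
Within [7.38 kHz, 19.76 kHz]: 8.26 kHz, 9.26 kHz, 14.1 kHz, 15.1 kHz.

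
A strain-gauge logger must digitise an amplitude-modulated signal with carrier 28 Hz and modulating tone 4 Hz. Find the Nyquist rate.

64 Hz

AM sidebands sit at fc ± fm = 24 Hz and 32 Hz.
Highest-frequency component: 32 Hz.
Nyquist rate = 2 × 32 Hz = 64 Hz.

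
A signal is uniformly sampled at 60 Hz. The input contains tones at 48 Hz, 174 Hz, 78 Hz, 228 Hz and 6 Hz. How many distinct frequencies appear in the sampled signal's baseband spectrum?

3

fs/2 = 30 Hz.
48 Hz > fs/2 = 30 Hz, folds to fs − 48 Hz = 12 Hz.
174 Hz mod fs = 54 Hz.
54 Hz > fs/2 = 30 Hz, folds to fs − 54 Hz = 6 Hz.
78 Hz mod fs = 18 Hz.
18 Hz ≤ fs/2 = 30 Hz, appears at 18 Hz.
228 Hz mod fs = 48 Hz.
48 Hz > fs/2 = 30 Hz, folds to fs − 48 Hz = 12 Hz.
6 Hz ≤ fs/2 = 30 Hz, passes unchanged.
Distinct values: {6 Hz, 12 Hz, 18 Hz} → 3.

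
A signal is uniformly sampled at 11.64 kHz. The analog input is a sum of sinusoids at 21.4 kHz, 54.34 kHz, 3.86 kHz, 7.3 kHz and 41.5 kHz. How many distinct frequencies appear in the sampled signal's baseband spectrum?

fs/2 = 5.82 kHz.
21.4 kHz mod fs = 9.76 kHz.
9.76 kHz > fs/2 = 5.82 kHz, folds to fs − 9.76 kHz = 1.88 kHz.
54.34 kHz mod fs = 7.78 kHz.
7.78 kHz > fs/2 = 5.82 kHz, folds to fs − 7.78 kHz = 3.86 kHz.
3.86 kHz ≤ fs/2 = 5.82 kHz, passes unchanged.
7.3 kHz > fs/2 = 5.82 kHz, folds to fs − 7.3 kHz = 4.34 kHz.
41.5 kHz mod fs = 6.58 kHz.
6.58 kHz > fs/2 = 5.82 kHz, folds to fs − 6.58 kHz = 5.06 kHz.
Distinct values: {1.88 kHz, 3.86 kHz, 4.34 kHz, 5.06 kHz} → 4.

4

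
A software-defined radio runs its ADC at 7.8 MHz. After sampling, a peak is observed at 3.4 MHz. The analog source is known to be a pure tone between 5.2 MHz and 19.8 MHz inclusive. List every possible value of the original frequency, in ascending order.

11.2 MHz, 12.2 MHz, 19 MHz

Frequencies that alias to 3.4 MHz are k·fs ± 3.4 MHz for integer k ≥ 0.
k=0: 3.4 MHz.
k=1: 4.4 MHz, 11.2 MHz.
k=2: 12.2 MHz, 19 MHz.
k=3: 20 MHz, 26.8 MHz.
Within [5.2 MHz, 19.8 MHz]: 11.2 MHz, 12.2 MHz, 19 MHz.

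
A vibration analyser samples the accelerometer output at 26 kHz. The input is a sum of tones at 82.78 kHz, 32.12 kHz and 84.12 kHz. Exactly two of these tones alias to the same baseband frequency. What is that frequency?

fs/2 = 13 kHz.
82.78 kHz mod fs = 4.78 kHz.
4.78 kHz ≤ fs/2 = 13 kHz, appears at 4.78 kHz.
32.12 kHz mod fs = 6.12 kHz.
6.12 kHz ≤ fs/2 = 13 kHz, appears at 6.12 kHz.
84.12 kHz mod fs = 6.12 kHz.
6.12 kHz ≤ fs/2 = 13 kHz, appears at 6.12 kHz.
32.12 kHz and 84.12 kHz both map to 6.12 kHz.

6.12 kHz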